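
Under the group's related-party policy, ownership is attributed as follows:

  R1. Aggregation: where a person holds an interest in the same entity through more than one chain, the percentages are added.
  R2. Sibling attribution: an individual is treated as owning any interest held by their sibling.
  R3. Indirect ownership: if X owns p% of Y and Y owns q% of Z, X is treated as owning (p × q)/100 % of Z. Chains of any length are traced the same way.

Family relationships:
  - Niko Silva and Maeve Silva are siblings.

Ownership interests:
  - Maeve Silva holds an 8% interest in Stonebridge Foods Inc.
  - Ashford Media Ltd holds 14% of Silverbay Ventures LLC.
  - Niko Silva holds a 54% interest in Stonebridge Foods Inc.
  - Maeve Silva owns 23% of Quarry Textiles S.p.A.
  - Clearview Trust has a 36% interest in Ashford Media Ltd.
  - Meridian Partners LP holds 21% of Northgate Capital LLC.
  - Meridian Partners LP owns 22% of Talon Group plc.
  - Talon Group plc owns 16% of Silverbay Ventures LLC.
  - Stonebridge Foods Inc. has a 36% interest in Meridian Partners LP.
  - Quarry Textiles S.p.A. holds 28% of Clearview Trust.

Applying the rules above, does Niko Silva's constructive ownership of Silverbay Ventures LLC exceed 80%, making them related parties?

By sibling attribution (R2), Niko Silva is treated as also owning Maeve Silva's interest in Stonebridge Foods Inc, giving 54% + 8% = 62%.
By sibling attribution (R2), Niko Silva is treated as owning Maeve Silva's 23% interest in Quarry Textiles S.p.A.
Chain via Stonebridge Foods Inc. → Meridian Partners LP → Talon Group plc (R3): 62% × 36% × 22% × 16% = 0.785664% of Silverbay Ventures LLC.
Chain via Quarry Textiles S.p.A. → Clearview Trust → Ashford Media Ltd (R3): 23% × 28% × 36% × 14% = 0.324576% of Silverbay Ventures LLC.
Aggregating (R1): 0.785664% + 0.324576% = 1.11024%.
1.11024% does not exceed the 80% threshold, so Niko is not a related party to Silverbay Ventures LLC.

No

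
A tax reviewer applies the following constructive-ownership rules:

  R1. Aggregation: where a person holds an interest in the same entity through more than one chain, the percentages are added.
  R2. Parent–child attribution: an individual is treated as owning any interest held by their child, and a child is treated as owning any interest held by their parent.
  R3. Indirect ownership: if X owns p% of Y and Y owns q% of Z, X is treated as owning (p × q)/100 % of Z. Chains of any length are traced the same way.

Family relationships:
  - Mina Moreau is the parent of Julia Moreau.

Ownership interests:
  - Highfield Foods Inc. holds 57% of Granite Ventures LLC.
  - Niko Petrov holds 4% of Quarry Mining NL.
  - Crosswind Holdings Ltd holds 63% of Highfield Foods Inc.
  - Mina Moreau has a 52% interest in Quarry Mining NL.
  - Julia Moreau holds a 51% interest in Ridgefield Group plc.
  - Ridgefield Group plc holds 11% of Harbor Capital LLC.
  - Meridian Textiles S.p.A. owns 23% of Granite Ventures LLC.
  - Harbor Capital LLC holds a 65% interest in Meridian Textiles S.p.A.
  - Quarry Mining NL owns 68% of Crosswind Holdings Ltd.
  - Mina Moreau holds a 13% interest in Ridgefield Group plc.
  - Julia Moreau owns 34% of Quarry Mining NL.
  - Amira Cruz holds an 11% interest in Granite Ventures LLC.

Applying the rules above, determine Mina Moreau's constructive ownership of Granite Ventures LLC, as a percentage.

22.052648%

By parent–child attribution (R2), Mina Moreau is treated as also owning Julia Moreau's interest in Ridgefield Group plc, giving 13% + 51% = 64%.
By parent–child attribution (R2), Mina Moreau is treated as also owning Julia Moreau's interest in Quarry Mining NL, giving 52% + 34% = 86%.
Chain via Ridgefield Group plc → Harbor Capital LLC → Meridian Textiles S.p.A. (R3): 64% × 11% × 65% × 23% = 1.05248% of Granite Ventures LLC.
Chain via Quarry Mining NL → Crosswind Holdings Ltd → Highfield Foods Inc. (R3): 86% × 68% × 63% × 57% = 21.000168% of Granite Ventures LLC.
Aggregating (R1): 1.05248% + 21.000168% = 22.052648%.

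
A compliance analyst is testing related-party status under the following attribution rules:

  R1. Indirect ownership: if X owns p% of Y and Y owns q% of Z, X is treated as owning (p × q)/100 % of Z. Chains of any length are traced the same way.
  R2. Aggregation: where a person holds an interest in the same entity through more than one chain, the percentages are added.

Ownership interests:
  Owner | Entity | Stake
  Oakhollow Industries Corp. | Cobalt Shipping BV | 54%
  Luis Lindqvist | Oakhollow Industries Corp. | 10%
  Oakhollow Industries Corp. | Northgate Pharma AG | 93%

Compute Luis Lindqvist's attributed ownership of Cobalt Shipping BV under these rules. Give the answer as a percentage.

Chain via Oakhollow Industries Corp. (R1): 10% × 54% = 5.4% of Cobalt Shipping BV.

5.4%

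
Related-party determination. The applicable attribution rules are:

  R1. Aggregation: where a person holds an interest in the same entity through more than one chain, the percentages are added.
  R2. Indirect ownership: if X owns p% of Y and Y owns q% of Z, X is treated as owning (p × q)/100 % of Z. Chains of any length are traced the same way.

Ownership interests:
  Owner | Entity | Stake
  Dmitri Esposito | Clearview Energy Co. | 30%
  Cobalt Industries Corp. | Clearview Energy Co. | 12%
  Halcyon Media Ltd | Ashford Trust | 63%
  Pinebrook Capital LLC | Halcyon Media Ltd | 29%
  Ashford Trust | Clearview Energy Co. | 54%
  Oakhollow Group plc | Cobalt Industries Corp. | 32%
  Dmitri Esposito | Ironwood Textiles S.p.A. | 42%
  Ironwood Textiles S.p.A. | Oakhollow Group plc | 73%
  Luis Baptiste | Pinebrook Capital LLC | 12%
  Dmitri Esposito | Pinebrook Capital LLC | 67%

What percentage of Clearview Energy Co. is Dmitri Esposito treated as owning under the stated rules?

37.78743%

Chain via Ironwood Textiles S.p.A. → Oakhollow Group plc → Cobalt Industries Corp. (R2): 42% × 73% × 32% × 12% = 1.177344% of Clearview Energy Co.
Chain via Pinebrook Capital LLC → Halcyon Media Ltd → Ashford Trust (R2): 67% × 29% × 63% × 54% = 6.610086% of Clearview Energy Co.
Direct interest in Clearview Energy Co: 30%.
Aggregating (R1): 1.177344% + 6.610086% + 30% = 37.78743%.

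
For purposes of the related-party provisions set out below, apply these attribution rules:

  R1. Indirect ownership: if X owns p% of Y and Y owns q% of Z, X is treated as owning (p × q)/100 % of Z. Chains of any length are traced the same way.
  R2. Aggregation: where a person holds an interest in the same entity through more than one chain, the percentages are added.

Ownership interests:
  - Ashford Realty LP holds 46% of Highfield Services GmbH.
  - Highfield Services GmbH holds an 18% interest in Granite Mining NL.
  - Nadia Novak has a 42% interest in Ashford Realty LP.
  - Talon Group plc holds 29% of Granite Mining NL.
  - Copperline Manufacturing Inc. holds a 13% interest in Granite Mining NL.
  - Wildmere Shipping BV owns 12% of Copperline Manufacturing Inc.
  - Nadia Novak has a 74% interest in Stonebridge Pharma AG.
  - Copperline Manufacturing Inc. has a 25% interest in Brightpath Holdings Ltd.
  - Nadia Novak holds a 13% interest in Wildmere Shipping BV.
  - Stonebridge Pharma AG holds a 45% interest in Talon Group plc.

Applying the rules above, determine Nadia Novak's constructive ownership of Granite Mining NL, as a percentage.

13.3374%

Chain via Ashford Realty LP → Highfield Services GmbH (R1): 42% × 46% × 18% = 3.4776% of Granite Mining NL.
Chain via Wildmere Shipping BV → Copperline Manufacturing Inc. (R1): 13% × 12% × 13% = 0.2028% of Granite Mining NL.
Chain via Stonebridge Pharma AG → Talon Group plc (R1): 74% × 45% × 29% = 9.657% of Granite Mining NL.
Aggregating (R2): 3.4776% + 0.2028% + 9.657% = 13.3374%.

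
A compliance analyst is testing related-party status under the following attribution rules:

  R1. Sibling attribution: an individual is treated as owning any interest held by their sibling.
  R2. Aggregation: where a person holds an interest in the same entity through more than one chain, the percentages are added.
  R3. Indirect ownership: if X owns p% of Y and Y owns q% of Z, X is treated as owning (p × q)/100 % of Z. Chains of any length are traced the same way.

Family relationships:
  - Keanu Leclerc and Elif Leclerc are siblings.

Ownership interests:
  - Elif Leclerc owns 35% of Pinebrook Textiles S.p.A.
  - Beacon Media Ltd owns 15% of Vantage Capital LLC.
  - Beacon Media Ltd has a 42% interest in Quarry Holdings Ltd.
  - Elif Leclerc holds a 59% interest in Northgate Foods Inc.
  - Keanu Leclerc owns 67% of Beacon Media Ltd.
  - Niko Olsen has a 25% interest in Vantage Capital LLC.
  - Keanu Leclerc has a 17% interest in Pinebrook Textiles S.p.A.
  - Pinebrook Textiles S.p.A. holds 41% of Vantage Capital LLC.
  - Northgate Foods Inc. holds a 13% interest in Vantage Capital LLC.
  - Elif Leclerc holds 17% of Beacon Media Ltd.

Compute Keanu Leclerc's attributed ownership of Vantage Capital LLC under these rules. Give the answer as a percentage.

By sibling attribution (R1), Keanu Leclerc is treated as also owning Elif Leclerc's interest in Beacon Media Ltd, giving 67% + 17% = 84%.
By sibling attribution (R1), Keanu Leclerc is treated as also owning Elif Leclerc's interest in Pinebrook Textiles S.p.A, giving 17% + 35% = 52%.
By sibling attribution (R1), Keanu Leclerc is treated as owning Elif Leclerc's 59% interest in Northgate Foods Inc.
Chain via Beacon Media Ltd (R3): 84% × 15% = 12.6% of Vantage Capital LLC.
Chain via Pinebrook Textiles S.p.A. (R3): 52% × 41% = 21.32% of Vantage Capital LLC.
Chain via Northgate Foods Inc. (R3): 59% × 13% = 7.67% of Vantage Capital LLC.
Aggregating (R2): 12.6% + 21.32% + 7.67% = 41.59%.

41.59%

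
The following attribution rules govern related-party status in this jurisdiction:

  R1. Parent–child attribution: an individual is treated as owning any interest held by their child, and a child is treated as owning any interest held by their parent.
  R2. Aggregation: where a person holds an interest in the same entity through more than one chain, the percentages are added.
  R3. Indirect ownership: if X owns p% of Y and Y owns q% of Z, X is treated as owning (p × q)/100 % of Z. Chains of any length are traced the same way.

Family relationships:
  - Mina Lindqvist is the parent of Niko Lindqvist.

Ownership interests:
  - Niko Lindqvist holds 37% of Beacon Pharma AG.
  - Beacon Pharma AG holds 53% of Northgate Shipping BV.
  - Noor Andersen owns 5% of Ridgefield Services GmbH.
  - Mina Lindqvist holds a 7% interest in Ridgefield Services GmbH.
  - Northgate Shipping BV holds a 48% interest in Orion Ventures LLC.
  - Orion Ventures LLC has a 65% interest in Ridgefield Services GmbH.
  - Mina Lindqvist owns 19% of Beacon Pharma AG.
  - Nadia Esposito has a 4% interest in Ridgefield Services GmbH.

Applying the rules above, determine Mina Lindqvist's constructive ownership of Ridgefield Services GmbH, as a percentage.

By parent–child attribution (R1), Mina Lindqvist is treated as also owning Niko Lindqvist's interest in Beacon Pharma AG, giving 19% + 37% = 56%.
Chain via Beacon Pharma AG → Northgate Shipping BV → Orion Ventures LLC (R3): 56% × 53% × 48% × 65% = 9.26016% of Ridgefield Services GmbH.
Direct interest in Ridgefield Services GmbH: 7%.
Aggregating (R2): 9.26016% + 7% = 16.26016%.

16.26016%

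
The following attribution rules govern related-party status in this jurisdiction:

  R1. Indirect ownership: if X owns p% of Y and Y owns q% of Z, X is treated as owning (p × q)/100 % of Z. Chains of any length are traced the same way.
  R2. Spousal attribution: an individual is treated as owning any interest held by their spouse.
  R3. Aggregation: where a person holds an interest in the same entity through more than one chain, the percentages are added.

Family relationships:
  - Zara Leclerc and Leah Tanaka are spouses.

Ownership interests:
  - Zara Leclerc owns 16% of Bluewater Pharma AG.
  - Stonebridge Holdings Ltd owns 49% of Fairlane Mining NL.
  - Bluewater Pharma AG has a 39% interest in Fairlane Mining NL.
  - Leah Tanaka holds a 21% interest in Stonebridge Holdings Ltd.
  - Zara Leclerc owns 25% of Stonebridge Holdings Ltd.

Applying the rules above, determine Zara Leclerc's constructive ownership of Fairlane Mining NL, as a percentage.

By spousal attribution (R2), Zara Leclerc is treated as also owning Leah Tanaka's interest in Stonebridge Holdings Ltd, giving 25% + 21% = 46%.
Chain via Bluewater Pharma AG (R1): 16% × 39% = 6.24% of Fairlane Mining NL.
Chain via Stonebridge Holdings Ltd (R1): 46% × 49% = 22.54% of Fairlane Mining NL.
Aggregating (R3): 6.24% + 22.54% = 28.78%.

28.78%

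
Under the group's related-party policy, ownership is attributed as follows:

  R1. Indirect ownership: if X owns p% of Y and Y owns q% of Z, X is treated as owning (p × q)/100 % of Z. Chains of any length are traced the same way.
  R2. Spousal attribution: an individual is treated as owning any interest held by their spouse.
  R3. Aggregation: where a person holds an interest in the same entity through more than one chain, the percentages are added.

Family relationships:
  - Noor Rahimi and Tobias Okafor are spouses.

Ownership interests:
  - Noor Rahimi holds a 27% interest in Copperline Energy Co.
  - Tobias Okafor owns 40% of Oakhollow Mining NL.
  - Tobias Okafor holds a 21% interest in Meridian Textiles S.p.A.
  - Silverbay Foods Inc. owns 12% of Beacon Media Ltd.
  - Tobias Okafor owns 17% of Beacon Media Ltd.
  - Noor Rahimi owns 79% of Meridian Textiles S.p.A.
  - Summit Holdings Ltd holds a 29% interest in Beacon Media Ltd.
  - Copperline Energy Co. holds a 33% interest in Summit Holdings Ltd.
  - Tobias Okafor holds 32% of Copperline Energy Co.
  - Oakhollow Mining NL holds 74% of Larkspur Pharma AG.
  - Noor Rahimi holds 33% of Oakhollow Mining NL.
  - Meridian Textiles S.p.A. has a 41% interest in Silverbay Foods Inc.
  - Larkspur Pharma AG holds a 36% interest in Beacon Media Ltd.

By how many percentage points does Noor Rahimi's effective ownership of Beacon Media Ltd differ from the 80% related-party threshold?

32.9865

By spousal attribution (R2), Noor Rahimi is treated as also owning Tobias Okafor's interest in Copperline Energy Co, giving 27% + 32% = 59%.
By spousal attribution (R2), Noor Rahimi is treated as also owning Tobias Okafor's interest in Oakhollow Mining NL, giving 33% + 40% = 73%.
By spousal attribution (R2), Noor Rahimi is treated as also owning Tobias Okafor's interest in Meridian Textiles S.p.A, giving 79% + 21% = 100%.
By spousal attribution (R2), Noor Rahimi is treated as owning Tobias Okafor's 17% interest in Beacon Media Ltd.
Chain via Copperline Energy Co. → Summit Holdings Ltd (R1): 59% × 33% × 29% = 5.6463% of Beacon Media Ltd.
Chain via Oakhollow Mining NL → Larkspur Pharma AG (R1): 73% × 74% × 36% = 19.4472% of Beacon Media Ltd.
Chain via Meridian Textiles S.p.A. → Silverbay Foods Inc. (R1): 100% × 41% × 12% = 4.92% of Beacon Media Ltd.
Direct interest in Beacon Media Ltd: 17%.
Aggregating (R3): 5.6463% + 19.4472% + 4.92% + 17% = 47.0135%.
47.0135% falls short of the 80% threshold by 32.9865 percentage points.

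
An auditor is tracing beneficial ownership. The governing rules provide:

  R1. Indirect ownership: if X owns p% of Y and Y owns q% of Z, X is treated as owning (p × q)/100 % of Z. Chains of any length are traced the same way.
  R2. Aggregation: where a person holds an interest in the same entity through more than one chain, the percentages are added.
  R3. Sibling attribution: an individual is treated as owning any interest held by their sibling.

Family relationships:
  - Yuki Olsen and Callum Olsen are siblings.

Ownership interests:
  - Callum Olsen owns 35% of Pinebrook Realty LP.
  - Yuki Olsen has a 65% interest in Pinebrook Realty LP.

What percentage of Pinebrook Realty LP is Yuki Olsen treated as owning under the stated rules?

By sibling attribution (R3), Yuki Olsen is treated as also owning Callum Olsen's interest in Pinebrook Realty LP, giving 65% + 35% = 100%.
Direct interest in Pinebrook Realty LP: 100%.

100%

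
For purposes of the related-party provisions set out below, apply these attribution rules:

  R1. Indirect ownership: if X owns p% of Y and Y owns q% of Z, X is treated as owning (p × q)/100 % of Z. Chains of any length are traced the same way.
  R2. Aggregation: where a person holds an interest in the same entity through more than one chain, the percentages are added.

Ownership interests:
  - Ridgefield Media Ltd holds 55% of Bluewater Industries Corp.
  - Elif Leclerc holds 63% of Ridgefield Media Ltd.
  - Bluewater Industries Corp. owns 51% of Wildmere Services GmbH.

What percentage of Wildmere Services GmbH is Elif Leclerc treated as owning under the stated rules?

17.6715%

Chain via Ridgefield Media Ltd → Bluewater Industries Corp. (R1): 63% × 55% × 51% = 17.6715% of Wildmere Services GmbH.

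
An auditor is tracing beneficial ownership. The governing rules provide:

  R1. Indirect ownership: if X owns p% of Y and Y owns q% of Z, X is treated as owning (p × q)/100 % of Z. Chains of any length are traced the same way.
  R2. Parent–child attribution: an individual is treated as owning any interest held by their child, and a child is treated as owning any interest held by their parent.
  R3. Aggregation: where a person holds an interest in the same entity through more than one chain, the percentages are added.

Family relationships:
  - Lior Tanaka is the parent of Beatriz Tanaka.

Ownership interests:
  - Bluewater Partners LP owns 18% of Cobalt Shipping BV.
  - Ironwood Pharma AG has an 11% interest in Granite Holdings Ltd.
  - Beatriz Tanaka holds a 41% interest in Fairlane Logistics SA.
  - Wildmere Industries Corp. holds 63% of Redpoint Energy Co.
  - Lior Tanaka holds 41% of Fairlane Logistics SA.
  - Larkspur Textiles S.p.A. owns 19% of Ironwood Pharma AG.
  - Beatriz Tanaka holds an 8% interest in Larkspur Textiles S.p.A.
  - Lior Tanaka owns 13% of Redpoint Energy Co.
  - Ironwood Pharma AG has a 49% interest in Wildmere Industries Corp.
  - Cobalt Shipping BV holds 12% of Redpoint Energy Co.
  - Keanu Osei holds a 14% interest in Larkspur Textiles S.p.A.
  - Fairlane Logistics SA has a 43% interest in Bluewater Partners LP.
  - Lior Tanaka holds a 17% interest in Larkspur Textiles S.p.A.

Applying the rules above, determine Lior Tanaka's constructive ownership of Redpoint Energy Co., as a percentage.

By parent–child attribution (R2), Lior Tanaka is treated as also owning Beatriz Tanaka's interest in Fairlane Logistics SA, giving 41% + 41% = 82%.
By parent–child attribution (R2), Lior Tanaka is treated as also owning Beatriz Tanaka's interest in Larkspur Textiles S.p.A, giving 17% + 8% = 25%.
Chain via Fairlane Logistics SA → Bluewater Partners LP → Cobalt Shipping BV (R1): 82% × 43% × 18% × 12% = 0.761616% of Redpoint Energy Co.
Chain via Larkspur Textiles S.p.A. → Ironwood Pharma AG → Wildmere Industries Corp. (R1): 25% × 19% × 49% × 63% = 1.466325% of Redpoint Energy Co.
Direct interest in Redpoint Energy Co: 13%.
Aggregating (R3): 0.761616% + 1.466325% + 13% = 15.227941%.

15.227941%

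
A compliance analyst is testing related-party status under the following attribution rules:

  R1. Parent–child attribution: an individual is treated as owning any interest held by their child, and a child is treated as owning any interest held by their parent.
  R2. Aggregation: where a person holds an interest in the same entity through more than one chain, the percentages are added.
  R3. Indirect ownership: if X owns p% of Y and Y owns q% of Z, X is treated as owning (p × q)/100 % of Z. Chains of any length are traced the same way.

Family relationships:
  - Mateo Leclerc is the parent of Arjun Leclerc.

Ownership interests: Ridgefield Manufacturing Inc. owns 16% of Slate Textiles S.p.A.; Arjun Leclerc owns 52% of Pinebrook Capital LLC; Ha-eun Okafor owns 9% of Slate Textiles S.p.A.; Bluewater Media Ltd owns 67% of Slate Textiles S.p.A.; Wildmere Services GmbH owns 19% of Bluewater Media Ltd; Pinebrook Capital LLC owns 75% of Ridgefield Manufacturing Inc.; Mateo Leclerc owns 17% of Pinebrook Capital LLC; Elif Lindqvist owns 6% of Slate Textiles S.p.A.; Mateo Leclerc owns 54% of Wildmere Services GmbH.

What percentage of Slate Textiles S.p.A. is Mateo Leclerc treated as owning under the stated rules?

By parent–child attribution (R1), Mateo Leclerc is treated as also owning Arjun Leclerc's interest in Pinebrook Capital LLC, giving 17% + 52% = 69%.
Chain via Wildmere Services GmbH → Bluewater Media Ltd (R3): 54% × 19% × 67% = 6.8742% of Slate Textiles S.p.A.
Chain via Pinebrook Capital LLC → Ridgefield Manufacturing Inc. (R3): 69% × 75% × 16% = 8.28% of Slate Textiles S.p.A.
Aggregating (R2): 6.8742% + 8.28% = 15.1542%.

15.1542%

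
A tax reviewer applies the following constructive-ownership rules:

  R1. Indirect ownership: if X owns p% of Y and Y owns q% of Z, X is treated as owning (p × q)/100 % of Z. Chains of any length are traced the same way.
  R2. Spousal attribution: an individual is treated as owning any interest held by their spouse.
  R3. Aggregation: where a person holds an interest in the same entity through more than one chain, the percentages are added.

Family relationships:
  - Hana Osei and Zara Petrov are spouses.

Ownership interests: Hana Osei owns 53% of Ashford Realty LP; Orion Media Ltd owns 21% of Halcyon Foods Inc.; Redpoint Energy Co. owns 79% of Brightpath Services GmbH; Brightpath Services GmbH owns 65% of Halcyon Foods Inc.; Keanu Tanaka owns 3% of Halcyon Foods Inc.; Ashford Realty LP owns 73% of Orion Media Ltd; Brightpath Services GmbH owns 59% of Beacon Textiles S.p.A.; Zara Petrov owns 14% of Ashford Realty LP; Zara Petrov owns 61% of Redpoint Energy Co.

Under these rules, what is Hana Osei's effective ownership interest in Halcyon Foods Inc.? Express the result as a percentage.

41.5946%

By spousal attribution (R2), Hana Osei is treated as also owning Zara Petrov's interest in Ashford Realty LP, giving 53% + 14% = 67%.
By spousal attribution (R2), Hana Osei is treated as owning Zara Petrov's 61% interest in Redpoint Energy Co.
Chain via Ashford Realty LP → Orion Media Ltd (R1): 67% × 73% × 21% = 10.2711% of Halcyon Foods Inc.
Chain via Redpoint Energy Co. → Brightpath Services GmbH (R1): 61% × 79% × 65% = 31.3235% of Halcyon Foods Inc.
Aggregating (R3): 10.2711% + 31.3235% = 41.5946%.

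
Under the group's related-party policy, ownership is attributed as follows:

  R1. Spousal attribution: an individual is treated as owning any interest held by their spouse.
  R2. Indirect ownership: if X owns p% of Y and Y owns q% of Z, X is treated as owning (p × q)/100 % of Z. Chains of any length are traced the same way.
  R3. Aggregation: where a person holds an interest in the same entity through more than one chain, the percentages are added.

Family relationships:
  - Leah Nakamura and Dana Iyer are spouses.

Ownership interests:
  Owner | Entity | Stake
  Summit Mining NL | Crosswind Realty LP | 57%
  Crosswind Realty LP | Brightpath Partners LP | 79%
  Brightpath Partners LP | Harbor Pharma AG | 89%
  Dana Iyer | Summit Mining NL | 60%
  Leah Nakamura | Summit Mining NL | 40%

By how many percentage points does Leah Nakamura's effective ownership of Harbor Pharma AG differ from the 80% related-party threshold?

By spousal attribution (R1), Leah Nakamura is treated as also owning Dana Iyer's interest in Summit Mining NL, giving 40% + 60% = 100%.
Chain via Summit Mining NL → Crosswind Realty LP → Brightpath Partners LP (R2): 100% × 57% × 79% × 89% = 40.0767% of Harbor Pharma AG.
40.0767% falls short of the 80% threshold by 39.9233 percentage points.

39.9233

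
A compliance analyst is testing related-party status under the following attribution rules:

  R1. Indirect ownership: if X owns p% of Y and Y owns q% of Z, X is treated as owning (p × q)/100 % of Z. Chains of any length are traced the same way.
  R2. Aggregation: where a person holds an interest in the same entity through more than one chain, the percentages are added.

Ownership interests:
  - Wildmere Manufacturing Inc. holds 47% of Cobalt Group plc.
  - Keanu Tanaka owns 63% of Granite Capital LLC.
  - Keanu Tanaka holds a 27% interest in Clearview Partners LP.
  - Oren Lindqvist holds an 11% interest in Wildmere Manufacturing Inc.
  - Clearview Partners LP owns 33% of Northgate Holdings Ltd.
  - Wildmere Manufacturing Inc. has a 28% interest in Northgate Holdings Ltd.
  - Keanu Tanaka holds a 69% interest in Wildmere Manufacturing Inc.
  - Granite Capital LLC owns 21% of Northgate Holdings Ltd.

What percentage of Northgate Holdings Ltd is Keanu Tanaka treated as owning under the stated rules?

41.46%

Chain via Clearview Partners LP (R1): 27% × 33% = 8.91% of Northgate Holdings Ltd.
Chain via Granite Capital LLC (R1): 63% × 21% = 13.23% of Northgate Holdings Ltd.
Chain via Wildmere Manufacturing Inc. (R1): 69% × 28% = 19.32% of Northgate Holdings Ltd.
Aggregating (R2): 8.91% + 13.23% + 19.32% = 41.46%.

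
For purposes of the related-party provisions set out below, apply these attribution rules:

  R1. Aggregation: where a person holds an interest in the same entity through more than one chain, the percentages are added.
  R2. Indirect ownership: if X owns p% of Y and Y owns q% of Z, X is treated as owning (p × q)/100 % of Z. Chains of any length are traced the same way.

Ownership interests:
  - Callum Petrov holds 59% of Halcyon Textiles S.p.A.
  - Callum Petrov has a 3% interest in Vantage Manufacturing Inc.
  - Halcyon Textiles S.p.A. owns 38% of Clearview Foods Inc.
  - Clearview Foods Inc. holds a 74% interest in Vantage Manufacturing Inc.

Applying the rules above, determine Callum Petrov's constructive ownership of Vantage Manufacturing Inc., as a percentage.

19.5908%

Chain via Halcyon Textiles S.p.A. → Clearview Foods Inc. (R2): 59% × 38% × 74% = 16.5908% of Vantage Manufacturing Inc.
Direct interest in Vantage Manufacturing Inc: 3%.
Aggregating (R1): 16.5908% + 3% = 19.5908%.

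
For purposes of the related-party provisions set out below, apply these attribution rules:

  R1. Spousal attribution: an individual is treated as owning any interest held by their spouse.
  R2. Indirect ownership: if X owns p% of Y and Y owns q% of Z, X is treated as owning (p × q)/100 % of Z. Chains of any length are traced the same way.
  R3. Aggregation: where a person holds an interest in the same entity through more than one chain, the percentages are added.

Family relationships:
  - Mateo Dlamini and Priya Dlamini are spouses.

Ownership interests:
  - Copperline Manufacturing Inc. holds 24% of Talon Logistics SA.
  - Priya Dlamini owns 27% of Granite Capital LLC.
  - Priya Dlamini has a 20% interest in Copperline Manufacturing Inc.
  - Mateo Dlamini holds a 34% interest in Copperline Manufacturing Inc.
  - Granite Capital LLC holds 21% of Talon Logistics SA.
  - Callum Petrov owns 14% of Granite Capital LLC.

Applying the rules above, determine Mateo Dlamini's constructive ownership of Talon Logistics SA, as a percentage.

18.63%

By spousal attribution (R1), Mateo Dlamini is treated as also owning Priya Dlamini's interest in Copperline Manufacturing Inc, giving 34% + 20% = 54%.
By spousal attribution (R1), Mateo Dlamini is treated as owning Priya Dlamini's 27% interest in Granite Capital LLC.
Chain via Copperline Manufacturing Inc. (R2): 54% × 24% = 12.96% of Talon Logistics SA.
Chain via Granite Capital LLC (R2): 27% × 21% = 5.67% of Talon Logistics SA.
Aggregating (R3): 12.96% + 5.67% = 18.63%.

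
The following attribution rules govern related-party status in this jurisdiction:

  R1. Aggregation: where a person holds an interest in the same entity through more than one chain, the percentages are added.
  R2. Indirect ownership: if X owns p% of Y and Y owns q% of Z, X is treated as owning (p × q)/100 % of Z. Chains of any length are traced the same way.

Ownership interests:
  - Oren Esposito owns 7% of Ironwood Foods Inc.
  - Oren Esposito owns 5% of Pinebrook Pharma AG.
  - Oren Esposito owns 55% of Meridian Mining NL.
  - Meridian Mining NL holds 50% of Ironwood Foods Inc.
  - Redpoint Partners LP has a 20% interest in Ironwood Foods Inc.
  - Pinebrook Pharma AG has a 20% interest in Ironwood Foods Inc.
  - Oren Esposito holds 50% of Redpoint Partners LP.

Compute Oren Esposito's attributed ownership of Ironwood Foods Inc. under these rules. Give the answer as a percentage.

45.5%

Chain via Meridian Mining NL (R2): 55% × 50% = 27.5% of Ironwood Foods Inc.
Chain via Redpoint Partners LP (R2): 50% × 20% = 10% of Ironwood Foods Inc.
Chain via Pinebrook Pharma AG (R2): 5% × 20% = 1% of Ironwood Foods Inc.
Direct interest in Ironwood Foods Inc: 7%.
Aggregating (R1): 27.5% + 10% + 1% + 7% = 45.5%.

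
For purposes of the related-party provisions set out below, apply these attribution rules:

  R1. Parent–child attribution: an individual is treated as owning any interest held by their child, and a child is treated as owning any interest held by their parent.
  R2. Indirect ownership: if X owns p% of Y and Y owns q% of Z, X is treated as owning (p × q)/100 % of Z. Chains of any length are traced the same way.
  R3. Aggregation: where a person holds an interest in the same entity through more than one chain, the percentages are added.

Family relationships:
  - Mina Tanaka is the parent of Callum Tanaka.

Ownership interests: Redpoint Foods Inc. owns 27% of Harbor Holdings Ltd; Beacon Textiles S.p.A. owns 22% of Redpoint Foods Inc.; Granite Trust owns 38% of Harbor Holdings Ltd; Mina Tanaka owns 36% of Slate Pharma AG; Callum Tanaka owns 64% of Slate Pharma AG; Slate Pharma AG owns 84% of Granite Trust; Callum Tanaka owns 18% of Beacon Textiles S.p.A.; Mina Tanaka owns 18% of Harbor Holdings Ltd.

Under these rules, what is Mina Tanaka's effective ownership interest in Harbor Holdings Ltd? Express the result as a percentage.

By parent–child attribution (R1), Mina Tanaka is treated as also owning Callum Tanaka's interest in Slate Pharma AG, giving 36% + 64% = 100%.
By parent–child attribution (R1), Mina Tanaka is treated as owning Callum Tanaka's 18% interest in Beacon Textiles S.p.A.
Chain via Slate Pharma AG → Granite Trust (R2): 100% × 84% × 38% = 31.92% of Harbor Holdings Ltd.
Direct interest in Harbor Holdings Ltd: 18%.
Chain via Beacon Textiles S.p.A. → Redpoint Foods Inc. (R2): 18% × 22% × 27% = 1.0692% of Harbor Holdings Ltd.
Aggregating (R3): 31.92% + 18% + 1.0692% = 50.9892%.

50.9892%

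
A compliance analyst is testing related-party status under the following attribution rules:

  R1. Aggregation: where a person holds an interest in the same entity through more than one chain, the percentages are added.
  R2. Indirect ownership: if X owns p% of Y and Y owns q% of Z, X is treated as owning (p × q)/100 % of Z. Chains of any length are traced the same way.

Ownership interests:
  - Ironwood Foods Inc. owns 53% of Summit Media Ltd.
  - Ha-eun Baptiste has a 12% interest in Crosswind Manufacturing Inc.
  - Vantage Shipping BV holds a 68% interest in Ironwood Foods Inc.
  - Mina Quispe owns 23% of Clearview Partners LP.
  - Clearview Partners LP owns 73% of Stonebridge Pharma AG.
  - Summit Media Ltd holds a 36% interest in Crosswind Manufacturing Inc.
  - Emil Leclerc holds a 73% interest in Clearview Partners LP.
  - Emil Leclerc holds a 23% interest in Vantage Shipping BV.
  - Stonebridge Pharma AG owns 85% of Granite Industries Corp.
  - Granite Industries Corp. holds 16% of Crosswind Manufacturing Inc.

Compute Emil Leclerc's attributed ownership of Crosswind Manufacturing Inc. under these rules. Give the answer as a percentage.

10.231552%

Chain via Vantage Shipping BV → Ironwood Foods Inc. → Summit Media Ltd (R2): 23% × 68% × 53% × 36% = 2.984112% of Crosswind Manufacturing Inc.
Chain via Clearview Partners LP → Stonebridge Pharma AG → Granite Industries Corp. (R2): 73% × 73% × 85% × 16% = 7.24744% of Crosswind Manufacturing Inc.
Aggregating (R1): 2.984112% + 7.24744% = 10.231552%.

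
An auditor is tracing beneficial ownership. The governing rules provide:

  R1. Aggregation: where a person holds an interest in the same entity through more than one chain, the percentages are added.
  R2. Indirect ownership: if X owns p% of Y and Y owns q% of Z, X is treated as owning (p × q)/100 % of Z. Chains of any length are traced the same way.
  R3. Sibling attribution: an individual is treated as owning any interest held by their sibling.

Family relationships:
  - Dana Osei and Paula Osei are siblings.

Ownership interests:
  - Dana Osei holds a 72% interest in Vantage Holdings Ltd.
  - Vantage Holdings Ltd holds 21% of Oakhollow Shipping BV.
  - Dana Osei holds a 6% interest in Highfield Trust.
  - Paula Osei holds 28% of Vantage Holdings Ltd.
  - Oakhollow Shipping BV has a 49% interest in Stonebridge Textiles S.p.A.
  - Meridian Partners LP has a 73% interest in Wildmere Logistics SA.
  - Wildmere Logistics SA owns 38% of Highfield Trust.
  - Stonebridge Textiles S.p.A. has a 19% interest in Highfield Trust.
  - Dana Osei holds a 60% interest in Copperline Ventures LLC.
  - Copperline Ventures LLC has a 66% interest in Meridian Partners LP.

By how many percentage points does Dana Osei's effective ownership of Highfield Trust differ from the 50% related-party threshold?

By sibling attribution (R3), Dana Osei is treated as also owning Paula Osei's interest in Vantage Holdings Ltd, giving 72% + 28% = 100%.
Chain via Vantage Holdings Ltd → Oakhollow Shipping BV → Stonebridge Textiles S.p.A. (R2): 100% × 21% × 49% × 19% = 1.9551% of Highfield Trust.
Chain via Copperline Ventures LLC → Meridian Partners LP → Wildmere Logistics SA (R2): 60% × 66% × 73% × 38% = 10.98504% of Highfield Trust.
Direct interest in Highfield Trust: 6%.
Aggregating (R1): 1.9551% + 10.98504% + 6% = 18.94014%.
18.94014% falls short of the 50% threshold by 31.05986 percentage points.

31.05986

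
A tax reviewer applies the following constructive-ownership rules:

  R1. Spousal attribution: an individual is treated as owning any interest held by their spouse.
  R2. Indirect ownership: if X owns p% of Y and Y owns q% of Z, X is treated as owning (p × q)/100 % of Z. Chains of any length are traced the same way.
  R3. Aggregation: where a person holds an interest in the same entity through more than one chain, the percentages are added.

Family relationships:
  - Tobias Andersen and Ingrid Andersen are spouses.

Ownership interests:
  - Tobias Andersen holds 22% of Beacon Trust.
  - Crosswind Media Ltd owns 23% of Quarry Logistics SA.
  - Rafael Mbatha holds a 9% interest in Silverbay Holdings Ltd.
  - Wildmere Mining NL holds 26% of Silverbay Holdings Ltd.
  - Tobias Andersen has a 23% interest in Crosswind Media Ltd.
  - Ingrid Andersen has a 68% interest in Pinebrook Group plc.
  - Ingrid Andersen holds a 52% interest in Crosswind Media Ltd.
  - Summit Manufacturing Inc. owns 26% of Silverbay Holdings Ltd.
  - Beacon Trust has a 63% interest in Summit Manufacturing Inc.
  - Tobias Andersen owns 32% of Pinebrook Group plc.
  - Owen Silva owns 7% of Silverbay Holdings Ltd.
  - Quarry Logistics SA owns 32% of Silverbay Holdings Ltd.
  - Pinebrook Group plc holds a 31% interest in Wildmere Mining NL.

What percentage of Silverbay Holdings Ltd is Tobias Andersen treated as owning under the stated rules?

17.1836%

By spousal attribution (R1), Tobias Andersen is treated as also owning Ingrid Andersen's interest in Crosswind Media Ltd, giving 23% + 52% = 75%.
By spousal attribution (R1), Tobias Andersen is treated as also owning Ingrid Andersen's interest in Pinebrook Group plc, giving 32% + 68% = 100%.
Chain via Crosswind Media Ltd → Quarry Logistics SA (R2): 75% × 23% × 32% = 5.52% of Silverbay Holdings Ltd.
Chain via Beacon Trust → Summit Manufacturing Inc. (R2): 22% × 63% × 26% = 3.6036% of Silverbay Holdings Ltd.
Chain via Pinebrook Group plc → Wildmere Mining NL (R2): 100% × 31% × 26% = 8.06% of Silverbay Holdings Ltd.
Aggregating (R3): 5.52% + 3.6036% + 8.06% = 17.1836%.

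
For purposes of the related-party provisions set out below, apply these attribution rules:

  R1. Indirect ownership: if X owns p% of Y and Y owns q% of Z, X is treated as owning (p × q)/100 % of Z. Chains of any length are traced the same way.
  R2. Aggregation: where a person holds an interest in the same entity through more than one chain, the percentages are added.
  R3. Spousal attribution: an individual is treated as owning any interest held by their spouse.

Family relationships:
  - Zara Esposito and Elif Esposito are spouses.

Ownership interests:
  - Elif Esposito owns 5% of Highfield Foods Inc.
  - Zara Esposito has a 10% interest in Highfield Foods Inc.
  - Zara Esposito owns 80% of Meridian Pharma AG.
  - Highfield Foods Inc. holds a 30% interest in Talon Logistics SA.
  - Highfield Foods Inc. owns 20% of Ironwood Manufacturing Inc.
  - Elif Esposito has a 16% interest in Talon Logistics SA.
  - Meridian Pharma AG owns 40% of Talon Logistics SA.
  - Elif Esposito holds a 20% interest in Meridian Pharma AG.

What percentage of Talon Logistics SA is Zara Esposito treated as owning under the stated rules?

60.5%

By spousal attribution (R3), Zara Esposito is treated as also owning Elif Esposito's interest in Meridian Pharma AG, giving 80% + 20% = 100%.
By spousal attribution (R3), Zara Esposito is treated as also owning Elif Esposito's interest in Highfield Foods Inc, giving 10% + 5% = 15%.
By spousal attribution (R3), Zara Esposito is treated as owning Elif Esposito's 16% interest in Talon Logistics SA.
Chain via Meridian Pharma AG (R1): 100% × 40% = 40% of Talon Logistics SA.
Chain via Highfield Foods Inc. (R1): 15% × 30% = 4.5% of Talon Logistics SA.
Direct interest in Talon Logistics SA: 16%.
Aggregating (R2): 40% + 4.5% + 16% = 60.5%.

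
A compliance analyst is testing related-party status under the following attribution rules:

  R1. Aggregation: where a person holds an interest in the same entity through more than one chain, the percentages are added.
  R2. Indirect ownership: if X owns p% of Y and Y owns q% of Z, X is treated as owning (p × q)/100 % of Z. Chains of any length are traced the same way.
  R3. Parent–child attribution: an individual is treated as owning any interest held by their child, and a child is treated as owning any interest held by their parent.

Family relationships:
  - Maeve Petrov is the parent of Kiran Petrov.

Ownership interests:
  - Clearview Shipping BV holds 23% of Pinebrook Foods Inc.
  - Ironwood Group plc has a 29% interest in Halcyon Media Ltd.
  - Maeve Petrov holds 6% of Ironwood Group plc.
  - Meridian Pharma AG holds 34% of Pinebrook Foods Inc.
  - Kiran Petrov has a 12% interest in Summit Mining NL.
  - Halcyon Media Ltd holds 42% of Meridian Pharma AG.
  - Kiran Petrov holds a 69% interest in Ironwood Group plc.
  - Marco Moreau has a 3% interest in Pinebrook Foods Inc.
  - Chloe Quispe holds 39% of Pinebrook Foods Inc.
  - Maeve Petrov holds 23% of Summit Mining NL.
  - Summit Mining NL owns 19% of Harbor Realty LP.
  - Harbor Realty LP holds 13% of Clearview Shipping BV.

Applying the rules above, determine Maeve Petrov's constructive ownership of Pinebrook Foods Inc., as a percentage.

3.304735%

By parent–child attribution (R3), Maeve Petrov is treated as also owning Kiran Petrov's interest in Ironwood Group plc, giving 6% + 69% = 75%.
By parent–child attribution (R3), Maeve Petrov is treated as also owning Kiran Petrov's interest in Summit Mining NL, giving 23% + 12% = 35%.
Chain via Ironwood Group plc → Halcyon Media Ltd → Meridian Pharma AG (R2): 75% × 29% × 42% × 34% = 3.1059% of Pinebrook Foods Inc.
Chain via Summit Mining NL → Harbor Realty LP → Clearview Shipping BV (R2): 35% × 19% × 13% × 23% = 0.198835% of Pinebrook Foods Inc.
Aggregating (R1): 3.1059% + 0.198835% = 3.304735%.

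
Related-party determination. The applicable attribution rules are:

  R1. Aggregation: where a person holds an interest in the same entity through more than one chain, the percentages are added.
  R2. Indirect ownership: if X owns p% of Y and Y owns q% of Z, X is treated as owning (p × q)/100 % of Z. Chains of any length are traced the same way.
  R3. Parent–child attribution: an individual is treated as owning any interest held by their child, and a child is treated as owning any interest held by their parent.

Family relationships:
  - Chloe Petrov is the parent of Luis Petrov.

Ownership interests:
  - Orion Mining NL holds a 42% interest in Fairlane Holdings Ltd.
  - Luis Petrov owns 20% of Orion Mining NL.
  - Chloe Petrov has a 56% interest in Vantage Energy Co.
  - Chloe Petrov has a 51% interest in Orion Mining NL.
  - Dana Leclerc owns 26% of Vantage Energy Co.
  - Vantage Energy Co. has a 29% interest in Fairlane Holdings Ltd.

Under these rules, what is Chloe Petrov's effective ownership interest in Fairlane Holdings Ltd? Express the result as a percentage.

By parent–child attribution (R3), Chloe Petrov is treated as also owning Luis Petrov's interest in Orion Mining NL, giving 51% + 20% = 71%.
Chain via Orion Mining NL (R2): 71% × 42% = 29.82% of Fairlane Holdings Ltd.
Chain via Vantage Energy Co. (R2): 56% × 29% = 16.24% of Fairlane Holdings Ltd.
Aggregating (R1): 29.82% + 16.24% = 46.06%.

46.06%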